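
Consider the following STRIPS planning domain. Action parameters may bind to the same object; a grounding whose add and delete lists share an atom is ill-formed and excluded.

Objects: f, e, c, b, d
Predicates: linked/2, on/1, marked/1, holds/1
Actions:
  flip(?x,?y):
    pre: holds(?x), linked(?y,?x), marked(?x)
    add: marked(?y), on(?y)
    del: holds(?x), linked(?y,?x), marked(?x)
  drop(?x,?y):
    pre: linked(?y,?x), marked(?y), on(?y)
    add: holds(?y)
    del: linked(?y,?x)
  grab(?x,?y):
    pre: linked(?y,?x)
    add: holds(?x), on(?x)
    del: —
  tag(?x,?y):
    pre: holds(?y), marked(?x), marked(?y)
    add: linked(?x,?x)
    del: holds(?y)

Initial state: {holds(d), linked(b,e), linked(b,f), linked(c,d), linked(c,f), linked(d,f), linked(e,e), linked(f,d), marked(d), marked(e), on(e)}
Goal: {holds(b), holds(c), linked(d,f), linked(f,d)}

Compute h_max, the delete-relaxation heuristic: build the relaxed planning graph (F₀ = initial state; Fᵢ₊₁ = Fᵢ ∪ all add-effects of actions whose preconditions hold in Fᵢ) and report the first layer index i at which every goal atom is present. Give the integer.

3

F0 = init (11 atoms)
F1 = F0 ∪ {holds(e), holds(f), linked(d,d), marked(c), marked(f), on(c), on(d), on(f)}  (19 atoms)
F2 = F1 ∪ {holds(c), linked(c,c), linked(f,f), marked(b), on(b)}  (24 atoms)
F3 = F2 ∪ {holds(b), linked(b,b)}  (26 atoms)
goal ⊆ F3  ⇒  h_max = 3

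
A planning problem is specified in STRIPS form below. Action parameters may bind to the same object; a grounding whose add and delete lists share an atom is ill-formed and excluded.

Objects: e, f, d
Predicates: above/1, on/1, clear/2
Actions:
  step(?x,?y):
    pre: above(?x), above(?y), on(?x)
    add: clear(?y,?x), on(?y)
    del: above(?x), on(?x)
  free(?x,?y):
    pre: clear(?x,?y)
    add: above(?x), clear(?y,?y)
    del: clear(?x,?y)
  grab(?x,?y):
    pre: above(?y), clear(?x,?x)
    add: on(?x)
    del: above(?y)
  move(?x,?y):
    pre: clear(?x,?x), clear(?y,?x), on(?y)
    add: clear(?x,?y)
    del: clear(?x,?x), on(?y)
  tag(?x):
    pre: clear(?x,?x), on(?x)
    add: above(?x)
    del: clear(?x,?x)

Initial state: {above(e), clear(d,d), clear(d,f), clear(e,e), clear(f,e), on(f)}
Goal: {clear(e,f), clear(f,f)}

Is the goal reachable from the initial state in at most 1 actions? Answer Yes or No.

No

1. free(d,f)  →  {above(d), above(e), clear(d,d), clear(e,e), clear(f,e), clear(f,f), on(f)}
2. move(e,f)  →  {above(d), above(e), clear(d,d), clear(e,f), clear(f,e), clear(f,f)}
optimal plan length = 2; 2 > 1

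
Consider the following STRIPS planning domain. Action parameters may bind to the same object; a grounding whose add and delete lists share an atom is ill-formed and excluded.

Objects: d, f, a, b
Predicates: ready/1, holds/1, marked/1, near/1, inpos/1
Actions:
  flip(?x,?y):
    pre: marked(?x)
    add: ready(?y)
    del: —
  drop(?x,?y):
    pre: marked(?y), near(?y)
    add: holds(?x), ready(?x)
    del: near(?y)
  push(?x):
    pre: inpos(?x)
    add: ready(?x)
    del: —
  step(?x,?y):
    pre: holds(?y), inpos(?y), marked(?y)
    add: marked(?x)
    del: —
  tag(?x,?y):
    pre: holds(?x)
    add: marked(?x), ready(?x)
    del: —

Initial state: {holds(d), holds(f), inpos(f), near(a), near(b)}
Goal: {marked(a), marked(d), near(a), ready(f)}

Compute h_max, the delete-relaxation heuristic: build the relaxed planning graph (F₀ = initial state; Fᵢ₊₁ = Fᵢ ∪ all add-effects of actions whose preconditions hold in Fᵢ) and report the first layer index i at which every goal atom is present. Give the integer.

2

F0 = init (5 atoms)
F1 = F0 ∪ {marked(d), marked(f), ready(d), ready(f)}  (9 atoms)
F2 = F1 ∪ {marked(a), marked(b), ready(a), ready(b)}  (13 atoms)
goal ⊆ F2  ⇒  h_max = 2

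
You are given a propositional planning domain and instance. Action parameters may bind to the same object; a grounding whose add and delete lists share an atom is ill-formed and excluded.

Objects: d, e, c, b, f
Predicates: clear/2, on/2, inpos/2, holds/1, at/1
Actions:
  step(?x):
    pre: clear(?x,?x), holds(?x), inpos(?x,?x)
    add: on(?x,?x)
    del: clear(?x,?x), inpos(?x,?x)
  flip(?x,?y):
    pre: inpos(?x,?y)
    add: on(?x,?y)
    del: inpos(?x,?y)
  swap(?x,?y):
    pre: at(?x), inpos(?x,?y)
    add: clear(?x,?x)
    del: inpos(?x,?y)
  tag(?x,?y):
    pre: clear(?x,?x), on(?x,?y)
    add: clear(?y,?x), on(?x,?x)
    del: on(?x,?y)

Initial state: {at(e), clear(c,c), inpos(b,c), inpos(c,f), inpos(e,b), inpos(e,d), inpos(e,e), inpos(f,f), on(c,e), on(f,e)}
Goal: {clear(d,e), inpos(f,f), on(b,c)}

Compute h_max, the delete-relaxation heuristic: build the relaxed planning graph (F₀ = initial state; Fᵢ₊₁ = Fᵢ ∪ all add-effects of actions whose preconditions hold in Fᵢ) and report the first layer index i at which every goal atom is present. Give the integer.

F0 = init (10 atoms)
F1 = F0 ∪ {clear(e,c), clear(e,e), on(b,c), on(c,c), on(c,f), on(e,b), on(e,d), on(e,e), on(f,f)}  (19 atoms)
F2 = F1 ∪ {clear(b,e), clear(d,e), clear(f,c)}  (22 atoms)
goal ⊆ F2  ⇒  h_max = 2

2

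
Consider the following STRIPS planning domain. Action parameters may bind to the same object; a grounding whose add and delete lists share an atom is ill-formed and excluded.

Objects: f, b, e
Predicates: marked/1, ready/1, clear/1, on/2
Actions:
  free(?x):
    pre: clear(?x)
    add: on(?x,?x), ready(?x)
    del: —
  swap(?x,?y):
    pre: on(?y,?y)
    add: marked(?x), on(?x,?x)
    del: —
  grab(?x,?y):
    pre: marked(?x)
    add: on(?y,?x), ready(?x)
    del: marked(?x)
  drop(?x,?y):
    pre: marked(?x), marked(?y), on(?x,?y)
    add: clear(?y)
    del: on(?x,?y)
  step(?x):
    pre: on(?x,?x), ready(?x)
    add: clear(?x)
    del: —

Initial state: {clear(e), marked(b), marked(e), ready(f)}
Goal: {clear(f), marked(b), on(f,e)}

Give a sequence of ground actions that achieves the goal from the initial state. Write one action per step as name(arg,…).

free(e); swap(f,e); grab(e,f); drop(f,f)

1. free(e)  →  {clear(e), marked(b), marked(e), on(e,e), ready(e), ready(f)}
2. swap(f,e)  →  {clear(e), marked(b), marked(e), marked(f), on(e,e), on(f,f), ready(e), ready(f)}
3. grab(e,f)  →  {clear(e), marked(b), marked(f), on(e,e), on(f,e), on(f,f), ready(e), ready(f)}
4. drop(f,f)  →  {clear(e), clear(f), marked(b), marked(f), on(e,e), on(f,e), ready(e), ready(f)}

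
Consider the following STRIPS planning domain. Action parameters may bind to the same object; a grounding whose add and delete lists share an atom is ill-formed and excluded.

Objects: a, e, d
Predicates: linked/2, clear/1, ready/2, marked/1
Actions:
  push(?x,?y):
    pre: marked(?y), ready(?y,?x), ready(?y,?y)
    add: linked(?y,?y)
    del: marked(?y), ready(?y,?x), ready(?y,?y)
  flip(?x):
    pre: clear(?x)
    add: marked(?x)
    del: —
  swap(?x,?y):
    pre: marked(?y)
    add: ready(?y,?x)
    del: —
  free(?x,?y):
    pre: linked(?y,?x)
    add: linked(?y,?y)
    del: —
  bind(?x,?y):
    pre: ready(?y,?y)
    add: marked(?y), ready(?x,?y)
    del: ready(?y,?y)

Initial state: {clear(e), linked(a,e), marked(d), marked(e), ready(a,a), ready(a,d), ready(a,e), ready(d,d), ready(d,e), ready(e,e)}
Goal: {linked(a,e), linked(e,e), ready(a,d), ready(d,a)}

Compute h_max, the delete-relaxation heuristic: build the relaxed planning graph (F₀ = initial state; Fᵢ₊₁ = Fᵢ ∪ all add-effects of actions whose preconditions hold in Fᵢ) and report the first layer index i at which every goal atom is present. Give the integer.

F0 = init (10 atoms)
F1 = F0 ∪ {linked(a,a), linked(d,d), linked(e,e), marked(a), ready(d,a), ready(e,a), ready(e,d)}  (17 atoms)
goal ⊆ F1  ⇒  h_max = 1

1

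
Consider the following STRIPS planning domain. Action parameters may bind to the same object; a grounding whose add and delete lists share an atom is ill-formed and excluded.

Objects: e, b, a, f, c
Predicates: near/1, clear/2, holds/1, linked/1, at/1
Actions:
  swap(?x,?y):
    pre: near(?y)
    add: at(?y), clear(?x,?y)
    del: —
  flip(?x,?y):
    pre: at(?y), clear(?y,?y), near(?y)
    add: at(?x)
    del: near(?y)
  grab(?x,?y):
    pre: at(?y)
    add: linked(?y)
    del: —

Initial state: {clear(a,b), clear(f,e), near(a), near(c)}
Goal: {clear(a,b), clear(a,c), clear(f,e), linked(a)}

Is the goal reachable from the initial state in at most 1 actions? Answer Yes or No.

No

1. swap(e,a)  →  {at(a), clear(a,b), clear(e,a), clear(f,e), near(a), near(c)}
2. swap(a,c)  →  {at(a), at(c), clear(a,b), clear(a,c), clear(e,a), clear(f,e), near(a), near(c)}
3. grab(e,a)  →  {at(a), at(c), clear(a,b), clear(a,c), clear(e,a), clear(f,e), linked(a), near(a), near(c)}
optimal plan length = 3; 3 > 1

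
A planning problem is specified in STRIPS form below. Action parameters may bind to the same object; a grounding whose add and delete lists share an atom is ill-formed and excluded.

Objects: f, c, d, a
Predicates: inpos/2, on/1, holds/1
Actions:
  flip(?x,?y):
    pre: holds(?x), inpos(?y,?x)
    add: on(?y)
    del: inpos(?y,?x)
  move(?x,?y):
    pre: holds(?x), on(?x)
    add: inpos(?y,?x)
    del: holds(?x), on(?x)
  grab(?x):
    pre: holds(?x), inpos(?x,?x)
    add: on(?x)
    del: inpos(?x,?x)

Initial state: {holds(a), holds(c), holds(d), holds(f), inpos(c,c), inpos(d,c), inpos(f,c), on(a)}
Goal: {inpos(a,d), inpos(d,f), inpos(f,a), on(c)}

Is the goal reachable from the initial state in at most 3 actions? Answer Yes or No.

1. flip(c,f)  →  {holds(a), holds(c), holds(d), holds(f), inpos(c,c), inpos(d,c), on(a), on(f)}
2. flip(c,c)  →  {holds(a), holds(c), holds(d), holds(f), inpos(d,c), on(a), on(c), on(f)}
3. flip(c,d)  →  {holds(a), holds(c), holds(d), holds(f), on(a), on(c), on(d), on(f)}
4. move(f,d)  →  {holds(a), holds(c), holds(d), inpos(d,f), on(a), on(c), on(d)}
5. move(d,a)  →  {holds(a), holds(c), inpos(a,d), inpos(d,f), on(a), on(c)}
6. move(a,f)  →  {holds(c), inpos(a,d), inpos(d,f), inpos(f,a), on(c)}
optimal plan length = 6; 6 > 3

No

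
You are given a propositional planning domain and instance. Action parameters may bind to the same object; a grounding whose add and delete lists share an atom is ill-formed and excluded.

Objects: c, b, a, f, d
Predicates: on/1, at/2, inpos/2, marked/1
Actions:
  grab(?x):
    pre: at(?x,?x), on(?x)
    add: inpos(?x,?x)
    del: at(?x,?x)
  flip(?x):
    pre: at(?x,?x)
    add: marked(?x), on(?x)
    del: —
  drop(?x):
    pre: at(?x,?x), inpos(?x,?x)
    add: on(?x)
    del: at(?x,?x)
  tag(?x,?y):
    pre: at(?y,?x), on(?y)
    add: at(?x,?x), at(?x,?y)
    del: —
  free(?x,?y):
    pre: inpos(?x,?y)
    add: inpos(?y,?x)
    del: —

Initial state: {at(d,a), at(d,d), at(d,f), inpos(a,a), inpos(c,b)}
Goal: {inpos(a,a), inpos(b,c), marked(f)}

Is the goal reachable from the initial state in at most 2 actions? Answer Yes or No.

1. flip(d)  →  {at(d,a), at(d,d), at(d,f), inpos(a,a), inpos(c,b), marked(d), on(d)}
2. tag(f,d)  →  {at(d,a), at(d,d), at(d,f), at(f,d), at(f,f), inpos(a,a), inpos(c,b), marked(d), on(d)}
3. flip(f)  →  {at(d,a), at(d,d), at(d,f), at(f,d), at(f,f), inpos(a,a), inpos(c,b), marked(d), marked(f), on(d), on(f)}
4. free(c,b)  →  {at(d,a), at(d,d), at(d,f), at(f,d), at(f,f), inpos(a,a), inpos(b,c), inpos(c,b), marked(d), marked(f), on(d), on(f)}
optimal plan length = 4; 4 > 2

No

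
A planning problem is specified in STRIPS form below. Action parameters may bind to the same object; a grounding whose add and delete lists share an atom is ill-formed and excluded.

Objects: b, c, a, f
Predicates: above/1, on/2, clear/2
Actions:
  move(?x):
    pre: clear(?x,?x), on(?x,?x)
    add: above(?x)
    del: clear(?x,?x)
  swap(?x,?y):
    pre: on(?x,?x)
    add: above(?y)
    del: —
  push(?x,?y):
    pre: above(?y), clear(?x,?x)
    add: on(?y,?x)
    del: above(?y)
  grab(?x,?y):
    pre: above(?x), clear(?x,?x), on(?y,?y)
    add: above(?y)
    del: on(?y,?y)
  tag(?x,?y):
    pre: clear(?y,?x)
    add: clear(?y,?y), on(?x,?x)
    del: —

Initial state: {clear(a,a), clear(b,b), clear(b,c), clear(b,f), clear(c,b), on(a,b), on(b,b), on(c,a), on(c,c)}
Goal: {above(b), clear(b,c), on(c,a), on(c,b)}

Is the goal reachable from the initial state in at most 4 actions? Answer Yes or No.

Yes

1. swap(b,b)  →  {above(b), clear(a,a), clear(b,b), clear(b,c), clear(b,f), clear(c,b), on(a,b), on(b,b), on(c,a), on(c,c)}
2. swap(b,c)  →  {above(b), above(c), clear(a,a), clear(b,b), clear(b,c), clear(b,f), clear(c,b), on(a,b), on(b,b), on(c,a), on(c,c)}
3. push(b,c)  →  {above(b), clear(a,a), clear(b,b), clear(b,c), clear(b,f), clear(c,b), on(a,b), on(b,b), on(c,a), on(c,b), on(c,c)}
optimal plan length = 3; 3 ≤ 4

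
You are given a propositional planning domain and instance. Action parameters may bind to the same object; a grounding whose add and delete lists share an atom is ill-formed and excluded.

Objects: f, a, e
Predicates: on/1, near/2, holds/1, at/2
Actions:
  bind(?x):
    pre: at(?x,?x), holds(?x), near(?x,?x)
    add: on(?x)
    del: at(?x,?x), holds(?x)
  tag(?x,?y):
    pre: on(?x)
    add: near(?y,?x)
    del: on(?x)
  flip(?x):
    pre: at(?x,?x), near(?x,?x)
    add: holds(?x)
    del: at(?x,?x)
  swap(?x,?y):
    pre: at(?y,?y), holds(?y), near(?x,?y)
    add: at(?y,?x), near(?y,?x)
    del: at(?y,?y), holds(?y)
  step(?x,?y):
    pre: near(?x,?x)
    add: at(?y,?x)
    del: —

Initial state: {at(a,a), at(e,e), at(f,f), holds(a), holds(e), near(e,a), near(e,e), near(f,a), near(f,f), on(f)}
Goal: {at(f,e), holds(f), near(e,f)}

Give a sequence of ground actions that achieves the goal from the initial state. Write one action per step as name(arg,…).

1. tag(f,e)  →  {at(a,a), at(e,e), at(f,f), holds(a), holds(e), near(e,a), near(e,e), near(e,f), near(f,a), near(f,f)}
2. flip(f)  →  {at(a,a), at(e,e), holds(a), holds(e), holds(f), near(e,a), near(e,e), near(e,f), near(f,a), near(f,f)}
3. step(e,f)  →  {at(a,a), at(e,e), at(f,e), holds(a), holds(e), holds(f), near(e,a), near(e,e), near(e,f), near(f,a), near(f,f)}

tag(f,e); flip(f); step(e,f)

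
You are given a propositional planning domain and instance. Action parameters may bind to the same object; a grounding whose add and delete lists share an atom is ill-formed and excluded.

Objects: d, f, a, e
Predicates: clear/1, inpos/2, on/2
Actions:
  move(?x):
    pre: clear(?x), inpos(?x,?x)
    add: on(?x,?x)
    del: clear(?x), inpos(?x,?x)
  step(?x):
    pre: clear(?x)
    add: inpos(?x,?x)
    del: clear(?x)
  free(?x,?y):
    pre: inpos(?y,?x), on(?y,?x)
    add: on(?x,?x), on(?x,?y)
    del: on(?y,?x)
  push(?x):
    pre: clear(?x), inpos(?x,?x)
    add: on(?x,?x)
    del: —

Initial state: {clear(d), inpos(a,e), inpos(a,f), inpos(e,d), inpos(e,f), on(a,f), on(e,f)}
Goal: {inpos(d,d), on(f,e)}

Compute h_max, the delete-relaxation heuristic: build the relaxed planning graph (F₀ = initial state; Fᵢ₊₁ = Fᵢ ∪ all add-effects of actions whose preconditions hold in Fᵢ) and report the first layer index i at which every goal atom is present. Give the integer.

F0 = init (7 atoms)
F1 = F0 ∪ {inpos(d,d), on(f,a), on(f,e), on(f,f)}  (11 atoms)
goal ⊆ F1  ⇒  h_max = 1

1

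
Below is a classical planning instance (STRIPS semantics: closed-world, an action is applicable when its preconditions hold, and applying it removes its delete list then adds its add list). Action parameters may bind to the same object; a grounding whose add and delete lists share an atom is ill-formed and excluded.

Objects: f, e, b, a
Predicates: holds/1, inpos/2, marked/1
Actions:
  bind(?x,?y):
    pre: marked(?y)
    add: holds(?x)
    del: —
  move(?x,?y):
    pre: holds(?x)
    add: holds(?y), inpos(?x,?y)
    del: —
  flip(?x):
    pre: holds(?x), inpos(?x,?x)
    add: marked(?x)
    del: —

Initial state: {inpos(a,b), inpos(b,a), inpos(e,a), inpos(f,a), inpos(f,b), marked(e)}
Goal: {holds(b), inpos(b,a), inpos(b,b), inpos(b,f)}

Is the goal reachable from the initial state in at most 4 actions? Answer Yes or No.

1. bind(b,e)  →  {holds(b), inpos(a,b), inpos(b,a), inpos(e,a), inpos(f,a), inpos(f,b), marked(e)}
2. move(b,f)  →  {holds(b), holds(f), inpos(a,b), inpos(b,a), inpos(b,f), inpos(e,a), inpos(f,a), inpos(f,b), marked(e)}
3. move(b,b)  →  {holds(b), holds(f), inpos(a,b), inpos(b,a), inpos(b,b), inpos(b,f), inpos(e,a), inpos(f,a), inpos(f,b), marked(e)}
optimal plan length = 3; 3 ≤ 4

Yes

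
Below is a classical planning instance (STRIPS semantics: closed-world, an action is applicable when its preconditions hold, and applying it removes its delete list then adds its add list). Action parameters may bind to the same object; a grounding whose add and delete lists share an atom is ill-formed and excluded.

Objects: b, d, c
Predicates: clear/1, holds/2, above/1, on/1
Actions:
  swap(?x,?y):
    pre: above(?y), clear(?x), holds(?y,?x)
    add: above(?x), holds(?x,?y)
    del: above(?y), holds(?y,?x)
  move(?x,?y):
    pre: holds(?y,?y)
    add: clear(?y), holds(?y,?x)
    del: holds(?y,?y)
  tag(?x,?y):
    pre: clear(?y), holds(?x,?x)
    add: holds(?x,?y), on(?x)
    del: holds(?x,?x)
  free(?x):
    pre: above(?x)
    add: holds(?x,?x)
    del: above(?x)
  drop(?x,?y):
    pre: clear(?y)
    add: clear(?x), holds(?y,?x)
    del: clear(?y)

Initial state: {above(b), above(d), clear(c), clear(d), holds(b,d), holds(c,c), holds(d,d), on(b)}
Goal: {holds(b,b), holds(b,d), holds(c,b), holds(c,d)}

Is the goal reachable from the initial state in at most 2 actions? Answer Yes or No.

1. move(b,c)  →  {above(b), above(d), clear(c), clear(d), holds(b,d), holds(c,b), holds(d,d), on(b)}
2. free(b)  →  {above(d), clear(c), clear(d), holds(b,b), holds(b,d), holds(c,b), holds(d,d), on(b)}
3. drop(d,c)  →  {above(d), clear(d), holds(b,b), holds(b,d), holds(c,b), holds(c,d), holds(d,d), on(b)}
optimal plan length = 3; 3 > 2

No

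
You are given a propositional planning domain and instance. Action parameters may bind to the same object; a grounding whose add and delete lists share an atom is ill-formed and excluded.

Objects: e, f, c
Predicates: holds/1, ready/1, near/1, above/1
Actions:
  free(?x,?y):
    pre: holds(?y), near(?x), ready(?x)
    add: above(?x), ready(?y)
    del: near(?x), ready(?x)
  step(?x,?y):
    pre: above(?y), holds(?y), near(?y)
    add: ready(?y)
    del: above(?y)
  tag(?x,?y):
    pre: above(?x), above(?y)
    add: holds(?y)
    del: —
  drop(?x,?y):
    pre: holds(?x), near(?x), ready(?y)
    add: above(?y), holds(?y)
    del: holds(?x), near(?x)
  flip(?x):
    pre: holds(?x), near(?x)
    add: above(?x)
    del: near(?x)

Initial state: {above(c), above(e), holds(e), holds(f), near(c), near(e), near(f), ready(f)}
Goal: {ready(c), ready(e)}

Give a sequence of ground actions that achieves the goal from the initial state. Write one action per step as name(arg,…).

1. free(f,e)  →  {above(c), above(e), above(f), holds(e), holds(f), near(c), near(e), ready(e)}
2. tag(e,c)  →  {above(c), above(e), above(f), holds(c), holds(e), holds(f), near(c), near(e), ready(e)}
3. step(e,c)  →  {above(e), above(f), holds(c), holds(e), holds(f), near(c), near(e), ready(c), ready(e)}

free(f,e); tag(e,c); step(e,c)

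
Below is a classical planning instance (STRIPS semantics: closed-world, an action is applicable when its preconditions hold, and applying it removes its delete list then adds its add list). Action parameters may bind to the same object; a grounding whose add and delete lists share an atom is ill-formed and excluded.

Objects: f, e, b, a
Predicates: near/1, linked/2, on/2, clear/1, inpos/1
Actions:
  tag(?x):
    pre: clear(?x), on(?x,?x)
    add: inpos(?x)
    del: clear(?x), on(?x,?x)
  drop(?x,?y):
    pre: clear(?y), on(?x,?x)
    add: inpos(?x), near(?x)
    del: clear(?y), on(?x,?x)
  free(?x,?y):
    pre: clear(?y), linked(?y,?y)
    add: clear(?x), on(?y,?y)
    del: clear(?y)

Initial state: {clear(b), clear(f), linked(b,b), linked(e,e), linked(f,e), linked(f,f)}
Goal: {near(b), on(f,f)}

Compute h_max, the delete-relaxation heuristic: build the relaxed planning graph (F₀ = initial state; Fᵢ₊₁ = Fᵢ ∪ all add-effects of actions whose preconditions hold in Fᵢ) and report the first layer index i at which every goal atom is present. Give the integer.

2

F0 = init (6 atoms)
F1 = F0 ∪ {clear(a), clear(e), on(b,b), on(f,f)}  (10 atoms)
F2 = F1 ∪ {inpos(b), inpos(f), near(b), near(f), on(e,e)}  (15 atoms)
goal ⊆ F2  ⇒  h_max = 2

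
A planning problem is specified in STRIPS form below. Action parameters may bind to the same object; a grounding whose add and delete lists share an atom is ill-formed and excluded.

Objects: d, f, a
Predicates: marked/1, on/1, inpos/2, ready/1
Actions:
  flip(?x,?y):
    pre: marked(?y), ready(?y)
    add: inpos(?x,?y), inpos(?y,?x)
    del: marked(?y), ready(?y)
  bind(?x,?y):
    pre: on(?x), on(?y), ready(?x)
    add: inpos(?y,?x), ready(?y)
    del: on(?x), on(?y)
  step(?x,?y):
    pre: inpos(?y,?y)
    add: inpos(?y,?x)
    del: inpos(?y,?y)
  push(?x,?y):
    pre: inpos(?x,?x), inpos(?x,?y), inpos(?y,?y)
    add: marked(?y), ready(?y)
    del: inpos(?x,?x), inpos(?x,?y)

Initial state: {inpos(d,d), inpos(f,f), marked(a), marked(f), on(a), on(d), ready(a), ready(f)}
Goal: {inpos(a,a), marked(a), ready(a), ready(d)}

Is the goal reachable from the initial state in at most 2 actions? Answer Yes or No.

Yes

1. bind(a,a)  →  {inpos(a,a), inpos(d,d), inpos(f,f), marked(a), marked(f), on(d), ready(a), ready(f)}
2. push(d,d)  →  {inpos(a,a), inpos(f,f), marked(a), marked(d), marked(f), on(d), ready(a), ready(d), ready(f)}
optimal plan length = 2; 2 ≤ 2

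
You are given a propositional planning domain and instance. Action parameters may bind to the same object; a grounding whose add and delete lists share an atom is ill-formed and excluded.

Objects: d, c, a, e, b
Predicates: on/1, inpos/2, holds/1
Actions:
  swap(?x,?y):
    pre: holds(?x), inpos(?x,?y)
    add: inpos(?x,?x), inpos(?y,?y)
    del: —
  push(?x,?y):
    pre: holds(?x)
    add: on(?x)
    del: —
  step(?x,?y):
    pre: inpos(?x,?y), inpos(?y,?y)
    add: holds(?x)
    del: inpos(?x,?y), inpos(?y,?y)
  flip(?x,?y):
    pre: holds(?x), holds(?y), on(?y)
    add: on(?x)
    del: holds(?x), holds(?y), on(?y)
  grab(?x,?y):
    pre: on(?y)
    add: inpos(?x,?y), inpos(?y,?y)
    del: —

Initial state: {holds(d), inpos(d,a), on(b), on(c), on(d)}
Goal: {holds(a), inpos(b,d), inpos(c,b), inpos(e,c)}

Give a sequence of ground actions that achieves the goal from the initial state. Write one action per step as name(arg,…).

swap(d,a); step(a,a); grab(c,b); grab(e,c); grab(b,d)

1. swap(d,a)  →  {holds(d), inpos(a,a), inpos(d,a), inpos(d,d), on(b), on(c), on(d)}
2. step(a,a)  →  {holds(a), holds(d), inpos(d,a), inpos(d,d), on(b), on(c), on(d)}
3. grab(c,b)  →  {holds(a), holds(d), inpos(b,b), inpos(c,b), inpos(d,a), inpos(d,d), on(b), on(c), on(d)}
4. grab(e,c)  →  {holds(a), holds(d), inpos(b,b), inpos(c,b), inpos(c,c), inpos(d,a), inpos(d,d), inpos(e,c), on(b), on(c), on(d)}
5. grab(b,d)  →  {holds(a), holds(d), inpos(b,b), inpos(b,d), inpos(c,b), inpos(c,c), inpos(d,a), inpos(d,d), inpos(e,c), on(b), on(c), on(d)}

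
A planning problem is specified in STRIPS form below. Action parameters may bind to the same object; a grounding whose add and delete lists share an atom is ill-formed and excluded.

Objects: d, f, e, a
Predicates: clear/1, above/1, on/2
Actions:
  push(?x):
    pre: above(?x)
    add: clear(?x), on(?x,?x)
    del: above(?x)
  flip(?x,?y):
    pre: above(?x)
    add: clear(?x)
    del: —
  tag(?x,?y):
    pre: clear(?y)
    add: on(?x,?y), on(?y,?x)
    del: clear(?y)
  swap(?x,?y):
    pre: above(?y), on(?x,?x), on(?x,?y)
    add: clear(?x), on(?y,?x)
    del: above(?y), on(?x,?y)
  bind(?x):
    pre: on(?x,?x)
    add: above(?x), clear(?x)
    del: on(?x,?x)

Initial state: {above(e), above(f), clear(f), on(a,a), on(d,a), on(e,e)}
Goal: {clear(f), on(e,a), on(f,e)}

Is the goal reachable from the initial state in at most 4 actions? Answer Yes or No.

1. push(e)  →  {above(f), clear(e), clear(f), on(a,a), on(d,a), on(e,e)}
2. tag(f,e)  →  {above(f), clear(f), on(a,a), on(d,a), on(e,e), on(e,f), on(f,e)}
3. swap(e,f)  →  {clear(e), clear(f), on(a,a), on(d,a), on(e,e), on(f,e)}
4. tag(a,e)  →  {clear(f), on(a,a), on(a,e), on(d,a), on(e,a), on(e,e), on(f,e)}
optimal plan length = 4; 4 ≤ 4

Yes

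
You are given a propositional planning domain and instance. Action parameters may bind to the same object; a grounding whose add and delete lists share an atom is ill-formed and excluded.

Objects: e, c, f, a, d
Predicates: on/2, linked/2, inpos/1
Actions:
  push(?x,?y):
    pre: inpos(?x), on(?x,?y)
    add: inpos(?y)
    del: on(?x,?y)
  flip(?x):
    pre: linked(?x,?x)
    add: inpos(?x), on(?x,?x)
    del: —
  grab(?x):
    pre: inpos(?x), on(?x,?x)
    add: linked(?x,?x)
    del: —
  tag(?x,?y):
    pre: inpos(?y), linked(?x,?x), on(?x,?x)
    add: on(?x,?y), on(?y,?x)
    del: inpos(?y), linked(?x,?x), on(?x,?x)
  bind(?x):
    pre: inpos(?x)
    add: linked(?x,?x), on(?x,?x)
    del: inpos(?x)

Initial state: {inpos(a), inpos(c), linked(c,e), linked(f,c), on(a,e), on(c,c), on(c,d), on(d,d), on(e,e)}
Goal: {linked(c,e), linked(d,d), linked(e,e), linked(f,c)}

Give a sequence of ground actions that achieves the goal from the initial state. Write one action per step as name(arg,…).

1. push(c,d)  →  {inpos(a), inpos(c), inpos(d), linked(c,e), linked(f,c), on(a,e), on(c,c), on(d,d), on(e,e)}
2. push(a,e)  →  {inpos(a), inpos(c), inpos(d), inpos(e), linked(c,e), linked(f,c), on(c,c), on(d,d), on(e,e)}
3. grab(e)  →  {inpos(a), inpos(c), inpos(d), inpos(e), linked(c,e), linked(e,e), linked(f,c), on(c,c), on(d,d), on(e,e)}
4. grab(d)  →  {inpos(a), inpos(c), inpos(d), inpos(e), linked(c,e), linked(d,d), linked(e,e), linked(f,c), on(c,c), on(d,d), on(e,e)}

push(c,d); push(a,e); grab(e); grab(d)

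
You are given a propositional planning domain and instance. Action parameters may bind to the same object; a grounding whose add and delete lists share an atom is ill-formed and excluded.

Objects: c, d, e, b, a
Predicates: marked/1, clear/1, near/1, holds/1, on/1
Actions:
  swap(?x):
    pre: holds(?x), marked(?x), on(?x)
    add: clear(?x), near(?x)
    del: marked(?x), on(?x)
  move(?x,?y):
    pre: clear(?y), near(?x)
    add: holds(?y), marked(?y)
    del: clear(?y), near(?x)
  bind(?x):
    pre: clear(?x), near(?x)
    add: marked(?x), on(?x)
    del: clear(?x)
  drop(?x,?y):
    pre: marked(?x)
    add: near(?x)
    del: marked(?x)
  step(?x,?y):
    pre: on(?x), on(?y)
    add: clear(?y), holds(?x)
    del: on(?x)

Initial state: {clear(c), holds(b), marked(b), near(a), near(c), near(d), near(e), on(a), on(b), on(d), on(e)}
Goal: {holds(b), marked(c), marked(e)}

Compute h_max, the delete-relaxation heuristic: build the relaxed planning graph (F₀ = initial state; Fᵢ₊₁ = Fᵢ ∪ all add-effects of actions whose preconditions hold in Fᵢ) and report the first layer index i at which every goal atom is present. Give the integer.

F0 = init (11 atoms)
F1 = F0 ∪ {clear(a), clear(b), clear(d), clear(e), holds(a), holds(c), holds(d), holds(e), marked(c), near(b), on(c)}  (22 atoms)
F2 = F1 ∪ {marked(a), marked(d), marked(e)}  (25 atoms)
goal ⊆ F2  ⇒  h_max = 2

2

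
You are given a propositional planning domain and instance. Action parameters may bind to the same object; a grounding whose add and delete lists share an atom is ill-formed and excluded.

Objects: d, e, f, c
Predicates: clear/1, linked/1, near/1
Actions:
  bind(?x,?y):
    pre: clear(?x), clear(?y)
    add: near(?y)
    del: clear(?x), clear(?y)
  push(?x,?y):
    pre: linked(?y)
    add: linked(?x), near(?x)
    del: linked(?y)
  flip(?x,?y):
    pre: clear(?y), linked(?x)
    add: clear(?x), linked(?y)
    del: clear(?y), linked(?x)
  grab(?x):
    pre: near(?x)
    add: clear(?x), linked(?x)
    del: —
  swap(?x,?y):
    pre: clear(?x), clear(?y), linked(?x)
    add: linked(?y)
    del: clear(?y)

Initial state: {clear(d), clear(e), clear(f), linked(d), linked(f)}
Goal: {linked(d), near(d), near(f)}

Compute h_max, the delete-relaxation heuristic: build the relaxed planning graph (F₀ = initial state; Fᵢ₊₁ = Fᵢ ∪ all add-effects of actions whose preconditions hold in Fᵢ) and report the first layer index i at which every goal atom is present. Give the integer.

F0 = init (5 atoms)
F1 = F0 ∪ {linked(c), linked(e), near(c), near(d), near(e), near(f)}  (11 atoms)
goal ⊆ F1  ⇒  h_max = 1

1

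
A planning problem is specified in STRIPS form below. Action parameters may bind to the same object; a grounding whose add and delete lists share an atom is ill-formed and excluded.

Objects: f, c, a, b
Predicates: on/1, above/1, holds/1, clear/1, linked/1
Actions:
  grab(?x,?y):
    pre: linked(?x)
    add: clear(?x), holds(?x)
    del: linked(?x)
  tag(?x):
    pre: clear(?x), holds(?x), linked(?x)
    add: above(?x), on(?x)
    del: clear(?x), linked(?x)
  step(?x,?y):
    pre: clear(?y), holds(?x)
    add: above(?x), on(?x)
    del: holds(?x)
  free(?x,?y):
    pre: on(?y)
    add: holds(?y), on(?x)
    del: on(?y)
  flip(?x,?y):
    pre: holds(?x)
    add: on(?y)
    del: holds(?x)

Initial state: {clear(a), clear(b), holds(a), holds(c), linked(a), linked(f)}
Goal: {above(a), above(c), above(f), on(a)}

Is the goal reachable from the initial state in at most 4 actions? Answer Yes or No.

Yes

1. grab(f,f)  →  {clear(a), clear(b), clear(f), holds(a), holds(c), holds(f), linked(a)}
2. tag(a)  →  {above(a), clear(b), clear(f), holds(a), holds(c), holds(f), on(a)}
3. step(f,f)  →  {above(a), above(f), clear(b), clear(f), holds(a), holds(c), on(a), on(f)}
4. step(c,f)  →  {above(a), above(c), above(f), clear(b), clear(f), holds(a), on(a), on(c), on(f)}
optimal plan length = 4; 4 ≤ 4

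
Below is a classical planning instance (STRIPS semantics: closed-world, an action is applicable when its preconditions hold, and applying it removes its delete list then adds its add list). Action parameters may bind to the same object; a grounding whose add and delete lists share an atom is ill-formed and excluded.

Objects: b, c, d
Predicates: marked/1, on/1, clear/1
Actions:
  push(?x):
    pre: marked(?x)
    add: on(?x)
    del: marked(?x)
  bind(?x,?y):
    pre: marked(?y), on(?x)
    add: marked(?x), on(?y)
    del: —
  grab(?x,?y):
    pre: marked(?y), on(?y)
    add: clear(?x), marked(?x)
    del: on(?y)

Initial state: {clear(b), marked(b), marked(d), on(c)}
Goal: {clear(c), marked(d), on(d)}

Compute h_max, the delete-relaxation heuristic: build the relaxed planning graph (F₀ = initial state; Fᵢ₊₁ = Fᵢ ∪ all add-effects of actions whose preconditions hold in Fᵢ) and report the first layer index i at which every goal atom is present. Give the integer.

F0 = init (4 atoms)
F1 = F0 ∪ {marked(c), on(b), on(d)}  (7 atoms)
F2 = F1 ∪ {clear(c), clear(d)}  (9 atoms)
goal ⊆ F2  ⇒  h_max = 2

2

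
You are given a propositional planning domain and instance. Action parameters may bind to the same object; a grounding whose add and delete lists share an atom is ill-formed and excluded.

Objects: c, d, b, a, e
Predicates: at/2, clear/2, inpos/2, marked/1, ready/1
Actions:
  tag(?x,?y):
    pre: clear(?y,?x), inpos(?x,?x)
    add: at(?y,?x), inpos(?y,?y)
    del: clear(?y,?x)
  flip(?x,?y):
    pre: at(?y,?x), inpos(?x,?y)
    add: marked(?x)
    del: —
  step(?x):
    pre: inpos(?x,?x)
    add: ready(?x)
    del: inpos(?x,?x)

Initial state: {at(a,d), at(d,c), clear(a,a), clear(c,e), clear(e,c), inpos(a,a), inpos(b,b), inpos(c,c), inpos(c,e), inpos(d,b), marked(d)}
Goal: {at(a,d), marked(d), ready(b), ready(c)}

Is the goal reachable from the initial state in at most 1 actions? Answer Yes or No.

1. step(c)  →  {at(a,d), at(d,c), clear(a,a), clear(c,e), clear(e,c), inpos(a,a), inpos(b,b), inpos(c,e), inpos(d,b), marked(d), ready(c)}
2. step(b)  →  {at(a,d), at(d,c), clear(a,a), clear(c,e), clear(e,c), inpos(a,a), inpos(c,e), inpos(d,b), marked(d), ready(b), ready(c)}
optimal plan length = 2; 2 > 1

No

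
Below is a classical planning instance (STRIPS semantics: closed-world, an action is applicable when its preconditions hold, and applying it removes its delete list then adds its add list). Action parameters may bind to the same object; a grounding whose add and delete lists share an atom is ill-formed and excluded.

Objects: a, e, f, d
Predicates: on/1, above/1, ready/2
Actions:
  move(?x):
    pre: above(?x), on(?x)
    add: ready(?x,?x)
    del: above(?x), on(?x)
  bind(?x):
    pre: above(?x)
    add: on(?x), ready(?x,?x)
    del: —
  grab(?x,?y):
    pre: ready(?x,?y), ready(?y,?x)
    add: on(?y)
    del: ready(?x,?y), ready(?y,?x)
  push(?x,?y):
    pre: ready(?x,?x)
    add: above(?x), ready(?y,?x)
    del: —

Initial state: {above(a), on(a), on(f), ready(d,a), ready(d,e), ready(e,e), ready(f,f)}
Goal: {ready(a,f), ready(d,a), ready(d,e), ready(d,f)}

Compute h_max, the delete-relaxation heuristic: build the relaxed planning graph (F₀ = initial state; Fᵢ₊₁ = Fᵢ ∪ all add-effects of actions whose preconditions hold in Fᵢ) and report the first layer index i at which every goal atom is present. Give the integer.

1

F0 = init (7 atoms)
F1 = F0 ∪ {above(e), above(f), on(e), ready(a,a), ready(a,e), ready(a,f), ready(d,f), ready(e,f), ready(f,e)}  (16 atoms)
goal ⊆ F1  ⇒  h_max = 1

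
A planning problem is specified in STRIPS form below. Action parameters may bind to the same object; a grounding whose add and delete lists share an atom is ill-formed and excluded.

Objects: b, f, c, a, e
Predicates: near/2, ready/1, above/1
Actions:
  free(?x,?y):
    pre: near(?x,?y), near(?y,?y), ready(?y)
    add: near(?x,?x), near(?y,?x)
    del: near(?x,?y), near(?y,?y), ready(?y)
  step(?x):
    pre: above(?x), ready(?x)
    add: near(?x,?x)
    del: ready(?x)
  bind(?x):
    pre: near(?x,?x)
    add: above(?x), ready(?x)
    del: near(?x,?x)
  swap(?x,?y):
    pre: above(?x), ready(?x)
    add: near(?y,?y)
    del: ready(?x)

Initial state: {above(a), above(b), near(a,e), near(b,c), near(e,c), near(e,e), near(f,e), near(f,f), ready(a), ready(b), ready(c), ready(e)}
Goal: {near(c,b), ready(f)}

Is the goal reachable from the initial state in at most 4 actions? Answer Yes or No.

Yes

1. bind(f)  →  {above(a), above(b), above(f), near(a,e), near(b,c), near(e,c), near(e,e), near(f,e), ready(a), ready(b), ready(c), ready(e), ready(f)}
2. swap(b,c)  →  {above(a), above(b), above(f), near(a,e), near(b,c), near(c,c), near(e,c), near(e,e), near(f,e), ready(a), ready(c), ready(e), ready(f)}
3. free(b,c)  →  {above(a), above(b), above(f), near(a,e), near(b,b), near(c,b), near(e,c), near(e,e), near(f,e), ready(a), ready(e), ready(f)}
optimal plan length = 3; 3 ≤ 4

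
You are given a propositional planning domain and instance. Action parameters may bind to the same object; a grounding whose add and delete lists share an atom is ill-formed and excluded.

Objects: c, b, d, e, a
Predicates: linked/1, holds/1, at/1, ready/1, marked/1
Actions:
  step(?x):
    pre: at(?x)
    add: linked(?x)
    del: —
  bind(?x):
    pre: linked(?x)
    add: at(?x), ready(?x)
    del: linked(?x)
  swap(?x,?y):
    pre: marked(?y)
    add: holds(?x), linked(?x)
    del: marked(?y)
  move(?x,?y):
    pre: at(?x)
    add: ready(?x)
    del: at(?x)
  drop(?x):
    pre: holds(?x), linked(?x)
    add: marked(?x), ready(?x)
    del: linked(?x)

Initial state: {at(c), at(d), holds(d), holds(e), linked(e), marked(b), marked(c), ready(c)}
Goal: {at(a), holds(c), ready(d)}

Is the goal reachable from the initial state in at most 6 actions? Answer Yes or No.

Yes

1. swap(c,c)  →  {at(c), at(d), holds(c), holds(d), holds(e), linked(c), linked(e), marked(b), ready(c)}
2. swap(a,b)  →  {at(c), at(d), holds(a), holds(c), holds(d), holds(e), linked(a), linked(c), linked(e), ready(c)}
3. bind(a)  →  {at(a), at(c), at(d), holds(a), holds(c), holds(d), holds(e), linked(c), linked(e), ready(a), ready(c)}
4. move(d,c)  →  {at(a), at(c), holds(a), holds(c), holds(d), holds(e), linked(c), linked(e), ready(a), ready(c), ready(d)}
optimal plan length = 4; 4 ≤ 6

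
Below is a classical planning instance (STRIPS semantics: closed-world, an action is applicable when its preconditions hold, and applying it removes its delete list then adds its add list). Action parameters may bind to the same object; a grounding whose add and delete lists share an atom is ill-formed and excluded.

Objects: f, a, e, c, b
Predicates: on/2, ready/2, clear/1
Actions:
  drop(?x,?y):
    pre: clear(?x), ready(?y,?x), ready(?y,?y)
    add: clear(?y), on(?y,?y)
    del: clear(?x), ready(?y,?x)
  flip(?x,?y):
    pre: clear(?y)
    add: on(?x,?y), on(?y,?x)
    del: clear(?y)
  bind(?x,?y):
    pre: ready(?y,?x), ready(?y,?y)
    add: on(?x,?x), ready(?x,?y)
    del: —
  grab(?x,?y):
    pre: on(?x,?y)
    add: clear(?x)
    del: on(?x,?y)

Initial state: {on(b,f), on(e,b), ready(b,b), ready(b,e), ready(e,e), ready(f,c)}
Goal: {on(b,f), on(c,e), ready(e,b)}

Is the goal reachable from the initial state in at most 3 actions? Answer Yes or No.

Yes

1. bind(e,b)  →  {on(b,f), on(e,b), on(e,e), ready(b,b), ready(b,e), ready(e,b), ready(e,e), ready(f,c)}
2. grab(e,e)  →  {clear(e), on(b,f), on(e,b), ready(b,b), ready(b,e), ready(e,b), ready(e,e), ready(f,c)}
3. flip(c,e)  →  {on(b,f), on(c,e), on(e,b), on(e,c), ready(b,b), ready(b,e), ready(e,b), ready(e,e), ready(f,c)}
optimal plan length = 3; 3 ≤ 3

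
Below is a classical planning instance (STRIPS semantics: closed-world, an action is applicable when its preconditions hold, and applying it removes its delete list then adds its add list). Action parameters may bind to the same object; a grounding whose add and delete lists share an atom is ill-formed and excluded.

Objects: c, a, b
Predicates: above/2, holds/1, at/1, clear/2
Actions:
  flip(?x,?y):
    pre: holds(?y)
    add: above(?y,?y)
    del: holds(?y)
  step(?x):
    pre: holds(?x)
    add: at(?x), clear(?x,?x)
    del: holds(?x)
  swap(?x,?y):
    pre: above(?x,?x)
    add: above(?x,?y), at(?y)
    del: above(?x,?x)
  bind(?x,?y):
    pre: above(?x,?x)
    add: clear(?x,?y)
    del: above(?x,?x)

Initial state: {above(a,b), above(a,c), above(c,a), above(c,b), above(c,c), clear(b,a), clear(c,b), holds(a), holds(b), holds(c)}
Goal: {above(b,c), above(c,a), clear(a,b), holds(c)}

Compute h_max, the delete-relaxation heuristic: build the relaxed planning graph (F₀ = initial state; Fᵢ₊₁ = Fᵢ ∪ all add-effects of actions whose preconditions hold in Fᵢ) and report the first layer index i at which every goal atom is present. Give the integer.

2

F0 = init (10 atoms)
F1 = F0 ∪ {above(a,a), above(b,b), at(a), at(b), at(c), clear(a,a), clear(b,b), clear(c,a), clear(c,c)}  (19 atoms)
F2 = F1 ∪ {above(b,a), above(b,c), clear(a,b), clear(a,c), clear(b,c)}  (24 atoms)
goal ⊆ F2  ⇒  h_max = 2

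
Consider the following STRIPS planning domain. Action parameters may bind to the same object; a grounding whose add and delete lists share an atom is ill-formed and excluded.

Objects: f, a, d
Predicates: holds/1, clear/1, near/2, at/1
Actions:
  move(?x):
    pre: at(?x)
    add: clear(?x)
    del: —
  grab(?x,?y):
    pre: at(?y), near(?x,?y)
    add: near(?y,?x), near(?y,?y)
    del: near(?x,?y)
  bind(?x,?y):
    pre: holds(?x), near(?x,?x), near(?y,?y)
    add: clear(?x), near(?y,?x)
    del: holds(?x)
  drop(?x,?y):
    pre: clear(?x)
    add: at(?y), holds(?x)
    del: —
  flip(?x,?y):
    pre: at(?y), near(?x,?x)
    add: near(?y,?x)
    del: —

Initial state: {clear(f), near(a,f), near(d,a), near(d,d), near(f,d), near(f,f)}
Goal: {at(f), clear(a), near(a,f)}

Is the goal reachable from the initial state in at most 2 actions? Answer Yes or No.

1. drop(f,f)  →  {at(f), clear(f), holds(f), near(a,f), near(d,a), near(d,d), near(f,d), near(f,f)}
2. drop(f,a)  →  {at(a), at(f), clear(f), holds(f), near(a,f), near(d,a), near(d,d), near(f,d), near(f,f)}
3. move(a)  →  {at(a), at(f), clear(a), clear(f), holds(f), near(a,f), near(d,a), near(d,d), near(f,d), near(f,f)}
optimal plan length = 3; 3 > 2

No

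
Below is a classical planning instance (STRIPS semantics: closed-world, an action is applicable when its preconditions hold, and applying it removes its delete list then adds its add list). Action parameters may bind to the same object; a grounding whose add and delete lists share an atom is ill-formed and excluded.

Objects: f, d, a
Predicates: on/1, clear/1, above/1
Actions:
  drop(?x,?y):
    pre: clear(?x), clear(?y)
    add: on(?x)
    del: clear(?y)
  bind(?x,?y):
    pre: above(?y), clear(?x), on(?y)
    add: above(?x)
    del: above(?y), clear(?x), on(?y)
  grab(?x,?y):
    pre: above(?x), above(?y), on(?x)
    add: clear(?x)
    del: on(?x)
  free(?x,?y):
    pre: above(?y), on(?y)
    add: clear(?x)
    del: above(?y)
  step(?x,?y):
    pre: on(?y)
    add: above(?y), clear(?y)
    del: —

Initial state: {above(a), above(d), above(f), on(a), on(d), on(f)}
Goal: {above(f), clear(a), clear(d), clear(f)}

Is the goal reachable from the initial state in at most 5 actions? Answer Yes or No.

1. grab(f,f)  →  {above(a), above(d), above(f), clear(f), on(a), on(d)}
2. grab(d,f)  →  {above(a), above(d), above(f), clear(d), clear(f), on(a)}
3. grab(a,f)  →  {above(a), above(d), above(f), clear(a), clear(d), clear(f)}
optimal plan length = 3; 3 ≤ 5

Yes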